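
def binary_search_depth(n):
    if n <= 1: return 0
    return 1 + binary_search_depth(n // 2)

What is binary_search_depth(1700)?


1700 / 2 = 850
850 / 2 = 425
425 / 2 = 212
212 / 2 = 106
106 / 2 = 53
53 / 2 = 26
26 / 2 = 13
13 / 2 = 6
6 / 2 = 3
3 / 2 = 1
Reached 1 after 10 halvings

10


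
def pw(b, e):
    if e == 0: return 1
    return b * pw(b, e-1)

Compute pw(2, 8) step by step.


pw(2, 8)
= 2 * pw(2, 7)
= 2 * 2 * pw(2, 6)
= 2 * 2 * 2 * pw(2, 5)
= 2 * 2 * 2 * 2 * pw(2, 4)
= 2 * 2 * 2 * 2 * 2 * pw(2, 3)
= 2 * 2 * 2 * 2 * 2 * 2 * pw(2, 2)
= 2 * 2 * 2 * 2 * 2 * 2 * 2 * pw(2, 1)
= 2 * 2 * 2 * 2 * 2 * 2 * 2 * 2 * pw(2, 0)
= 2 * 2 * 2 * 2 * 2 * 2 * 2 * 2 * 1
= 256

256


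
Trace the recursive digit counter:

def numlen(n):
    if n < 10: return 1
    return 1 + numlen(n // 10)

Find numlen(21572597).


numlen(21572597) = 1 + numlen(2157259)
numlen(2157259) = 1 + numlen(215725)
numlen(215725) = 1 + numlen(21572)
numlen(21572) = 1 + numlen(2157)
numlen(2157) = 1 + numlen(215)
numlen(215) = 1 + numlen(21)
numlen(21) = 1 + numlen(2)
numlen(2) = 1  (base case: 2 < 10)
Unwinding: 1 + 1 + 1 + 1 + 1 + 1 + 1 + 1 = 8

8


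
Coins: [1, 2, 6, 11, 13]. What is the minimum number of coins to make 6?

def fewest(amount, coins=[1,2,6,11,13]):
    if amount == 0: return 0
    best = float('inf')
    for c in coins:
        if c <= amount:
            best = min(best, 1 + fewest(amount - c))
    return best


Building up with DP:
fewest(0) = 0
fewest(1) = min(1+fewest(0)=1+0=1) = 1
fewest(2) = min(1+fewest(1)=1+1=2, 1+fewest(0)=1+0=1) = 1
fewest(3) = min(1+fewest(2)=1+1=2, 1+fewest(1)=1+1=2) = 2
fewest(4) = min(1+fewest(3)=1+2=3, 1+fewest(2)=1+1=2) = 2
fewest(5) = min(1+fewest(4)=1+2=3, 1+fewest(3)=1+2=3) = 3
fewest(6) = min(1+fewest(5)=1+3=4, 1+fewest(4)=1+2=3, 1+fewest(0)=1+0=1) = 1

1


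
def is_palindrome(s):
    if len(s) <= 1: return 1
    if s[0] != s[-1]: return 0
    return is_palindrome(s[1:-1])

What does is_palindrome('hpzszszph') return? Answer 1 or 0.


is_palindrome('hpzszszph'): s[0]='h' == s[-1]='h' -> check is_palindrome('pzszszp')
is_palindrome('pzszszp'): s[0]='p' == s[-1]='p' -> check is_palindrome('zszsz')
is_palindrome('zszsz'): s[0]='z' == s[-1]='z' -> check is_palindrome('szs')
is_palindrome('szs'): s[0]='s' == s[-1]='s' -> check is_palindrome('z')
is_palindrome('z'): len <= 1 -> return 1  (base case)
Result: 1 (palindrome)

1


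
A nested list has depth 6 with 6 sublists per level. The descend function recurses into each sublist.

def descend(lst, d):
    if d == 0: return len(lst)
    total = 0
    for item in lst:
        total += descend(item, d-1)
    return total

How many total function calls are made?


At depth 0 (root): 1 call
At depth 1: each of 1 parents calls descend on 6 children = 6 calls
At depth 2: each of 6 parents calls descend on 6 children = 36 calls
At depth 3: each of 36 parents calls descend on 6 children = 216 calls
At depth 4: each of 216 parents calls descend on 6 children = 1296 calls
At depth 5: each of 1296 parents calls descend on 6 children = 7776 calls
At depth 6: each of 7776 parents calls descend on 6 children = 46656 calls
Total: 1 + 6 + 36 + 216 + 1296 + 7776 + 46656 = 55987

55987


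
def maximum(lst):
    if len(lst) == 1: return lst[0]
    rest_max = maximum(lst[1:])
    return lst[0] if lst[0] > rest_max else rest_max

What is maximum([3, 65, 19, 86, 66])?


maximum([3, 65, 19, 86, 66]): compare 3 with maximum([65, 19, 86, 66])
maximum([65, 19, 86, 66]): compare 65 with maximum([19, 86, 66])
maximum([19, 86, 66]): compare 19 with maximum([86, 66])
maximum([86, 66]): compare 86 with maximum([66])
maximum([66]) = 66  (base case)
Compare 86 with 66 -> 86
Compare 19 with 86 -> 86
Compare 65 with 86 -> 86
Compare 3 with 86 -> 86

86


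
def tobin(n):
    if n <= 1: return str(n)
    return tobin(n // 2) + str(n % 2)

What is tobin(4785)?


tobin(4785) = tobin(2392) + '1'
tobin(2392) = tobin(1196) + '0'
tobin(1196) = tobin(598) + '0'
tobin(598) = tobin(299) + '0'
tobin(299) = tobin(149) + '1'
tobin(149) = tobin(74) + '1'
tobin(74) = tobin(37) + '0'
tobin(37) = tobin(18) + '1'
tobin(18) = tobin(9) + '0'
tobin(9) = tobin(4) + '1'
tobin(4) = tobin(2) + '0'
tobin(2) = tobin(1) + '0'
tobin(1) = '1'  (base case)
Concatenating: '1' + '0' + '0' + '1' + '0' + '1' + '0' + '1' + '1' + '0' + '0' + '0' + '1' = '1001010110001'

1001010110001


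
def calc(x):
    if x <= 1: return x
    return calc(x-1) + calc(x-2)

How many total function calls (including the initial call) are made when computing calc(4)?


Let C(n) = total calls for calc(n)
C(0) = 1, C(1) = 1
C(2) = 1 + C(1) + C(0) = 1 + 1 + 1 = 3
C(3) = 1 + C(2) + C(1) = 1 + 3 + 1 = 5
C(4) = 1 + C(3) + C(2) = 1 + 5 + 3 = 9

9


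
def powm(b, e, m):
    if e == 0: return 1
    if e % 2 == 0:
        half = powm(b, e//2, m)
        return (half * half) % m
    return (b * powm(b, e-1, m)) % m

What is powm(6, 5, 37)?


powm(6, 5, 37): e is odd, compute powm(6, 4, 37)
  powm(6, 4, 37): e is even, compute powm(6, 2, 37)
    powm(6, 2, 37): e is even, compute powm(6, 1, 37)
      powm(6, 1, 37): e is odd, compute powm(6, 0, 37)
        powm(6, 0, 37) = 1
      (6 * 1) % 37 = 6
    half=6, (6*6) % 37 = 36
  half=36, (36*36) % 37 = 1
(6 * 1) % 37 = 6

6


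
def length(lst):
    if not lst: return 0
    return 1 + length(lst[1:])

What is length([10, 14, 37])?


length([10, 14, 37]) = 1 + length([14, 37])
length([14, 37]) = 1 + length([37])
length([37]) = 1 + length([])
length([]) = 0  (base case)
Unwinding: 1 + 1 + 1 + 0 = 3

3


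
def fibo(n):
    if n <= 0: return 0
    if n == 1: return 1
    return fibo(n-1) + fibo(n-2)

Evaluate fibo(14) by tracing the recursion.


Computing fibo(14) bottom-up:
fibo(0) = 0
fibo(1) = 1
fibo(2) = fibo(1) + fibo(0) = 1 + 0 = 1
fibo(3) = fibo(2) + fibo(1) = 1 + 1 = 2
fibo(4) = fibo(3) + fibo(2) = 2 + 1 = 3
fibo(5) = fibo(4) + fibo(3) = 3 + 2 = 5
fibo(6) = fibo(5) + fibo(4) = 5 + 3 = 8
fibo(7) = fibo(6) + fibo(5) = 8 + 5 = 13
fibo(8) = fibo(7) + fibo(6) = 13 + 8 = 21
fibo(9) = fibo(8) + fibo(7) = 21 + 13 = 34
fibo(10) = fibo(9) + fibo(8) = 34 + 21 = 55
fibo(11) = fibo(10) + fibo(9) = 55 + 34 = 89
fibo(12) = fibo(11) + fibo(10) = 89 + 55 = 144
fibo(13) = fibo(12) + fibo(11) = 144 + 89 = 233
fibo(14) = fibo(13) + fibo(12) = 233 + 144 = 377

377


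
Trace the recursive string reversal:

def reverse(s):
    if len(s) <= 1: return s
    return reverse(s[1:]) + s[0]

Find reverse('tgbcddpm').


reverse('tgbcddpm') = reverse('gbcddpm') + 't'
reverse('gbcddpm') = reverse('bcddpm') + 'g'
reverse('bcddpm') = reverse('cddpm') + 'b'
reverse('cddpm') = reverse('ddpm') + 'c'
reverse('ddpm') = reverse('dpm') + 'd'
reverse('dpm') = reverse('pm') + 'd'
reverse('pm') = reverse('m') + 'p'
reverse('m') = 'm'  (base case)
Concatenating: 'm' + 'p' + 'd' + 'd' + 'c' + 'b' + 'g' + 't' = 'mpddcbgt'

mpddcbgt


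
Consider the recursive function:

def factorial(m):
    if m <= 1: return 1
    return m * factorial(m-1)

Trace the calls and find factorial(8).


factorial(8)
= 8 * factorial(7)
= 8 * 7 * factorial(6)
= 8 * 7 * 6 * factorial(5)
= 8 * 7 * 6 * 5 * factorial(4)
= 8 * 7 * 6 * 5 * 4 * factorial(3)
= 8 * 7 * 6 * 5 * 4 * 3 * factorial(2)
= 8 * 7 * 6 * 5 * 4 * 3 * 2 * factorial(1)
= 8 * 7 * 6 * 5 * 4 * 3 * 2 * 1
= 40320

40320


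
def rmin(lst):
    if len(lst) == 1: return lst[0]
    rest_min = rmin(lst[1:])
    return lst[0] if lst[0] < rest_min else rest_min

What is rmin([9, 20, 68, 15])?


rmin([9, 20, 68, 15]): compare 9 with rmin([20, 68, 15])
rmin([20, 68, 15]): compare 20 with rmin([68, 15])
rmin([68, 15]): compare 68 with rmin([15])
rmin([15]) = 15  (base case)
Compare 68 with 15 -> 15
Compare 20 with 15 -> 15
Compare 9 with 15 -> 9

9


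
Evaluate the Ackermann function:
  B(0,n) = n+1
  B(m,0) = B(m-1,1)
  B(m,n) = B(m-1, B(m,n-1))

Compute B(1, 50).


B(1, 50) = B(0, B(1, 49))
  B(1, 49) = B(0, B(1, 48))
    B(1, 48) = B(0, B(1, 47))
      B(1, 47) = B(0, B(1, 46))
        B(1, 46) = B(0, B(1, 45))
          B(1, 45) = B(0, B(1, 44))
          B(1, 44) = B(0, B(1, 43))
          B(1, 43) = B(0, B(1, 42))
          B(1, 42) = B(0, B(1, 41))
          B(1, 41) = B(0, B(1, 40))
          B(1, 40) = B(0, B(1, 39))
          B(1, 39) = B(0, B(1, 38))
          B(1, 38) = B(0, B(1, 37))
          B(1, 37) = B(0, B(1, 36))
          B(1, 36) = B(0, B(1, 35))
          B(1, 35) = B(0, B(1, 34))
          B(1, 34) = B(0, B(1, 33))
          B(1, 33) = B(0, B(1, 32))
          B(1, 32) = B(0, B(1, 31))
          B(1, 31) = B(0, B(1, 30))
          B(1, 30) = B(0, B(1, 29))
          B(1, 29) = B(0, B(1, 28))
          B(1, 28) = B(0, B(1, 27))
          B(1, 27) = B(0, B(1, 26))
          B(1, 26) = B(0, B(1, 25))
... (trace truncated)
Result: B(1, 50) = 52

52


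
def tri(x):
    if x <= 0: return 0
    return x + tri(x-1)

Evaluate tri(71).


tri(71)
= 71 + 70 + 69 + 68 + 67 + 66 + 65 + 64 + 63 + 62 + 61 + 60 + 59 + 58 + 57 + 56 + 55 + 54 + 53 + 52 + 51 + 50 + 49 + 48 + 47 + 46 + 45 + 44 + 43 + 42 + 41 + 40 + 39 + 38 + 37 + 36 + 35 + 34 + 33 + 32 + 31 + 30 + 29 + 28 + 27 + 26 + 25 + 24 + 23 + 22 + 21 + 20 + 19 + 18 + 17 + 16 + 15 + 14 + 13 + 12 + 11 + 10 + 9 + 8 + 7 + 6 + 5 + 4 + 3 + 2 + 1 + tri(0)
= 71 + 70 + 69 + 68 + 67 + 66 + 65 + 64 + 63 + 62 + 61 + 60 + 59 + 58 + 57 + 56 + 55 + 54 + 53 + 52 + 51 + 50 + 49 + 48 + 47 + 46 + 45 + 44 + 43 + 42 + 41 + 40 + 39 + 38 + 37 + 36 + 35 + 34 + 33 + 32 + 31 + 30 + 29 + 28 + 27 + 26 + 25 + 24 + 23 + 22 + 21 + 20 + 19 + 18 + 17 + 16 + 15 + 14 + 13 + 12 + 11 + 10 + 9 + 8 + 7 + 6 + 5 + 4 + 3 + 2 + 1 + 0
= 2556

2556


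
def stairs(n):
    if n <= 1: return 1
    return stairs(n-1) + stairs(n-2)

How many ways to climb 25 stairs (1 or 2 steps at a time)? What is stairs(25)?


Building up from base cases:
stairs(0) = 1
stairs(1) = 1
stairs(2) = stairs(1) + stairs(0) = 1 + 1 = 2
stairs(3) = stairs(2) + stairs(1) = 2 + 1 = 3
stairs(4) = stairs(3) + stairs(2) = 3 + 2 = 5
stairs(5) = stairs(4) + stairs(3) = 5 + 3 = 8
stairs(6) = stairs(5) + stairs(4) = 8 + 5 = 13
stairs(7) = stairs(6) + stairs(5) = 13 + 8 = 21
stairs(8) = stairs(7) + stairs(6) = 21 + 13 = 34
stairs(9) = stairs(8) + stairs(7) = 34 + 21 = 55
stairs(10) = stairs(9) + stairs(8) = 55 + 34 = 89
stairs(11) = stairs(10) + stairs(9) = 89 + 55 = 144
stairs(12) = stairs(11) + stairs(10) = 144 + 89 = 233
stairs(13) = stairs(12) + stairs(11) = 233 + 144 = 377
stairs(14) = stairs(13) + stairs(12) = 377 + 233 = 610
stairs(15) = stairs(14) + stairs(13) = 610 + 377 = 987
stairs(16) = stairs(15) + stairs(14) = 987 + 610 = 1597
stairs(17) = stairs(16) + stairs(15) = 1597 + 987 = 2584
stairs(18) = stairs(17) + stairs(16) = 2584 + 1597 = 4181
stairs(19) = stairs(18) + stairs(17) = 4181 + 2584 = 6765
stairs(20) = stairs(19) + stairs(18) = 6765 + 4181 = 10946
stairs(21) = stairs(20) + stairs(19) = 10946 + 6765 = 17711
stairs(22) = stairs(21) + stairs(20) = 17711 + 10946 = 28657
stairs(23) = stairs(22) + stairs(21) = 28657 + 17711 = 46368
stairs(24) = stairs(23) + stairs(22) = 46368 + 28657 = 75025
stairs(25) = stairs(24) + stairs(23) = 75025 + 46368 = 121393

121393


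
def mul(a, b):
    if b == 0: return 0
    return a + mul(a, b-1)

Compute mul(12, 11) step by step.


mul(12, 11) = 12 + mul(12, 10)
mul(12, 10) = 12 + mul(12, 9)
mul(12, 9) = 12 + mul(12, 8)
mul(12, 8) = 12 + mul(12, 7)
mul(12, 7) = 12 + mul(12, 6)
mul(12, 6) = 12 + mul(12, 5)
mul(12, 5) = 12 + mul(12, 4)
mul(12, 4) = 12 + mul(12, 3)
mul(12, 3) = 12 + mul(12, 2)
mul(12, 2) = 12 + mul(12, 1)
mul(12, 1) = 12 + mul(12, 0)
mul(12, 0) = 0  (base case)
Total: 12 + 12 + 12 + 12 + 12 + 12 + 12 + 12 + 12 + 12 + 12 + 0 = 132

132


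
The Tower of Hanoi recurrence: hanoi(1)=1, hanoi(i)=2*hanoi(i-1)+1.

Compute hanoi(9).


hanoi(9) = 2 * hanoi(8) + 1
hanoi(8) = 2 * hanoi(7) + 1
hanoi(7) = 2 * hanoi(6) + 1
hanoi(6) = 2 * hanoi(5) + 1
hanoi(5) = 2 * hanoi(4) + 1
hanoi(4) = 2 * hanoi(3) + 1
hanoi(3) = 2 * hanoi(2) + 1
hanoi(2) = 2 * hanoi(1) + 1
hanoi(1) = 1  (base case)
hanoi(2) = 2 * 1 + 1 = 3
hanoi(3) = 2 * 3 + 1 = 7
hanoi(4) = 2 * 7 + 1 = 15
hanoi(5) = 2 * 15 + 1 = 31
hanoi(6) = 2 * 31 + 1 = 63
hanoi(7) = 2 * 63 + 1 = 127
hanoi(8) = 2 * 127 + 1 = 255
hanoi(9) = 2 * 255 + 1 = 511

511


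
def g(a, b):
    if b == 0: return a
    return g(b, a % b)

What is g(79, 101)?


g(79, 101) = g(101, 79)
g(101, 79) = g(79, 22)
g(79, 22) = g(22, 13)
g(22, 13) = g(13, 9)
g(13, 9) = g(9, 4)
g(9, 4) = g(4, 1)
g(4, 1) = g(1, 0)
g(1, 0) = 1  (base case)

1


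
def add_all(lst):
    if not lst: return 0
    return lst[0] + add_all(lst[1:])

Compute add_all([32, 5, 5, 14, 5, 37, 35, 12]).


add_all([32, 5, 5, 14, 5, 37, 35, 12]) = 32 + add_all([5, 5, 14, 5, 37, 35, 12])
add_all([5, 5, 14, 5, 37, 35, 12]) = 5 + add_all([5, 14, 5, 37, 35, 12])
add_all([5, 14, 5, 37, 35, 12]) = 5 + add_all([14, 5, 37, 35, 12])
add_all([14, 5, 37, 35, 12]) = 14 + add_all([5, 37, 35, 12])
add_all([5, 37, 35, 12]) = 5 + add_all([37, 35, 12])
add_all([37, 35, 12]) = 37 + add_all([35, 12])
add_all([35, 12]) = 35 + add_all([12])
add_all([12]) = 12 + add_all([])
add_all([]) = 0  (base case)
Total: 32 + 5 + 5 + 14 + 5 + 37 + 35 + 12 + 0 = 145

145


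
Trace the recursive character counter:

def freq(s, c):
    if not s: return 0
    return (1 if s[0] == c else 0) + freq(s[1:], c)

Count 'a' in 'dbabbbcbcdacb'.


s[0]='d' != 'a' -> 0
s[0]='b' != 'a' -> 0
s[0]='a' == 'a' -> 1
s[0]='b' != 'a' -> 0
s[0]='b' != 'a' -> 0
s[0]='b' != 'a' -> 0
s[0]='c' != 'a' -> 0
s[0]='b' != 'a' -> 0
s[0]='c' != 'a' -> 0
s[0]='d' != 'a' -> 0
s[0]='a' == 'a' -> 1
s[0]='c' != 'a' -> 0
s[0]='b' != 'a' -> 0
Sum: 0 + 0 + 1 + 0 + 0 + 0 + 0 + 0 + 0 + 0 + 1 + 0 + 0 = 2

2


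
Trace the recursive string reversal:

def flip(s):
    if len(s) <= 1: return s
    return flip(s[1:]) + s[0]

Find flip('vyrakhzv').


flip('vyrakhzv') = flip('yrakhzv') + 'v'
flip('yrakhzv') = flip('rakhzv') + 'y'
flip('rakhzv') = flip('akhzv') + 'r'
flip('akhzv') = flip('khzv') + 'a'
flip('khzv') = flip('hzv') + 'k'
flip('hzv') = flip('zv') + 'h'
flip('zv') = flip('v') + 'z'
flip('v') = 'v'  (base case)
Concatenating: 'v' + 'z' + 'h' + 'k' + 'a' + 'r' + 'y' + 'v' = 'vzhkaryv'

vzhkaryv


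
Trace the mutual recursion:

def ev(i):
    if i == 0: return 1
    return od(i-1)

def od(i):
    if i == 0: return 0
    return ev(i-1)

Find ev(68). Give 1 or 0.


ev(68) = od(67)
od(67) = ev(66)
ev(66) = od(65)
od(65) = ev(64)
ev(64) = od(63)
od(63) = ev(62)
ev(62) = od(61)
od(61) = ev(60)
ev(60) = od(59)
od(59) = ev(58)
ev(58) = od(57)
od(57) = ev(56)
ev(56) = od(55)
od(55) = ev(54)
ev(54) = od(53)
od(53) = ev(52)
ev(52) = od(51)
od(51) = ev(50)
ev(50) = od(49)
od(49) = ev(48)
ev(48) = od(47)
od(47) = ev(46)
ev(46) = od(45)
od(45) = ev(44)
ev(44) = od(43)
od(43) = ev(42)
ev(42) = od(41)
od(41) = ev(40)
ev(40) = od(39)
od(39) = ev(38)
ev(38) = od(37)
od(37) = ev(36)
ev(36) = od(35)
od(35) = ev(34)
ev(34) = od(33)
od(33) = ev(32)
ev(32) = od(31)
od(31) = ev(30)
ev(30) = od(29)
od(29) = ev(28)
ev(28) = od(27)
od(27) = ev(26)
ev(26) = od(25)
od(25) = ev(24)
ev(24) = od(23)
od(23) = ev(22)
ev(22) = od(21)
od(21) = ev(20)
ev(20) = od(19)
od(19) = ev(18)
ev(18) = od(17)
od(17) = ev(16)
ev(16) = od(15)
od(15) = ev(14)
ev(14) = od(13)
od(13) = ev(12)
ev(12) = od(11)
od(11) = ev(10)
ev(10) = od(9)
od(9) = ev(8)
ev(8) = od(7)
od(7) = ev(6)
ev(6) = od(5)
od(5) = ev(4)
ev(4) = od(3)
od(3) = ev(2)
ev(2) = od(1)
od(1) = ev(0)
ev(0) = 1  (base case)
Result: 1

1


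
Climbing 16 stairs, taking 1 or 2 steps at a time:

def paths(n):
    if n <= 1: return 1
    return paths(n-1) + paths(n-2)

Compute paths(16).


Building up from base cases:
paths(0) = 1
paths(1) = 1
paths(2) = paths(1) + paths(0) = 1 + 1 = 2
paths(3) = paths(2) + paths(1) = 2 + 1 = 3
paths(4) = paths(3) + paths(2) = 3 + 2 = 5
paths(5) = paths(4) + paths(3) = 5 + 3 = 8
paths(6) = paths(5) + paths(4) = 8 + 5 = 13
paths(7) = paths(6) + paths(5) = 13 + 8 = 21
paths(8) = paths(7) + paths(6) = 21 + 13 = 34
paths(9) = paths(8) + paths(7) = 34 + 21 = 55
paths(10) = paths(9) + paths(8) = 55 + 34 = 89
paths(11) = paths(10) + paths(9) = 89 + 55 = 144
paths(12) = paths(11) + paths(10) = 144 + 89 = 233
paths(13) = paths(12) + paths(11) = 233 + 144 = 377
paths(14) = paths(13) + paths(12) = 377 + 233 = 610
paths(15) = paths(14) + paths(13) = 610 + 377 = 987
paths(16) = paths(15) + paths(14) = 987 + 610 = 1597

1597


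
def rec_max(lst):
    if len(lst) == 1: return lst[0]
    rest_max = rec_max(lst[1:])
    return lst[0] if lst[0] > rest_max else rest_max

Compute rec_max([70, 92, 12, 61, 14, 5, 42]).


rec_max([70, 92, 12, 61, 14, 5, 42]): compare 70 with rec_max([92, 12, 61, 14, 5, 42])
rec_max([92, 12, 61, 14, 5, 42]): compare 92 with rec_max([12, 61, 14, 5, 42])
rec_max([12, 61, 14, 5, 42]): compare 12 with rec_max([61, 14, 5, 42])
rec_max([61, 14, 5, 42]): compare 61 with rec_max([14, 5, 42])
rec_max([14, 5, 42]): compare 14 with rec_max([5, 42])
rec_max([5, 42]): compare 5 with rec_max([42])
rec_max([42]) = 42  (base case)
Compare 5 with 42 -> 42
Compare 14 with 42 -> 42
Compare 61 with 42 -> 61
Compare 12 with 61 -> 61
Compare 92 with 61 -> 92
Compare 70 with 92 -> 92

92


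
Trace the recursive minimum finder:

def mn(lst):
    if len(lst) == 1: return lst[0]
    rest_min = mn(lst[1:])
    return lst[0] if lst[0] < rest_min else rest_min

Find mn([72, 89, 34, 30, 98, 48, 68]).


mn([72, 89, 34, 30, 98, 48, 68]): compare 72 with mn([89, 34, 30, 98, 48, 68])
mn([89, 34, 30, 98, 48, 68]): compare 89 with mn([34, 30, 98, 48, 68])
mn([34, 30, 98, 48, 68]): compare 34 with mn([30, 98, 48, 68])
mn([30, 98, 48, 68]): compare 30 with mn([98, 48, 68])
mn([98, 48, 68]): compare 98 with mn([48, 68])
mn([48, 68]): compare 48 with mn([68])
mn([68]) = 68  (base case)
Compare 48 with 68 -> 48
Compare 98 with 48 -> 48
Compare 30 with 48 -> 30
Compare 34 with 30 -> 30
Compare 89 with 30 -> 30
Compare 72 with 30 -> 30

30


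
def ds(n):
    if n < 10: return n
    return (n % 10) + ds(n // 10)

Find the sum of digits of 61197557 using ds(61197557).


ds(61197557) = 7 + ds(6119755)
ds(6119755) = 5 + ds(611975)
ds(611975) = 5 + ds(61197)
ds(61197) = 7 + ds(6119)
ds(6119) = 9 + ds(611)
ds(611) = 1 + ds(61)
ds(61) = 1 + ds(6)
ds(6) = 6  (base case)
Total: 7 + 5 + 5 + 7 + 9 + 1 + 1 + 6 = 41

41


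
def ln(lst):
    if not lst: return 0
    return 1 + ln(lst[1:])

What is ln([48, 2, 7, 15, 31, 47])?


ln([48, 2, 7, 15, 31, 47]) = 1 + ln([2, 7, 15, 31, 47])
ln([2, 7, 15, 31, 47]) = 1 + ln([7, 15, 31, 47])
ln([7, 15, 31, 47]) = 1 + ln([15, 31, 47])
ln([15, 31, 47]) = 1 + ln([31, 47])
ln([31, 47]) = 1 + ln([47])
ln([47]) = 1 + ln([])
ln([]) = 0  (base case)
Unwinding: 1 + 1 + 1 + 1 + 1 + 1 + 0 = 6

6


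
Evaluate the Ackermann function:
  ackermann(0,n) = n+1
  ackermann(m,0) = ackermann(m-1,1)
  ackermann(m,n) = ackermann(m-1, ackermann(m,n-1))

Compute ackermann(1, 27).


ackermann(1, 27) = ackermann(0, ackermann(1, 26))
  ackermann(1, 26) = ackermann(0, ackermann(1, 25))
    ackermann(1, 25) = ackermann(0, ackermann(1, 24))
      ackermann(1, 24) = ackermann(0, ackermann(1, 23))
        ackermann(1, 23) = ackermann(0, ackermann(1, 22))
          ackermann(1, 22) = ackermann(0, ackermann(1, 21))
          ackermann(1, 21) = ackermann(0, ackermann(1, 20))
          ackermann(1, 20) = ackermann(0, ackermann(1, 19))
          ackermann(1, 19) = ackermann(0, ackermann(1, 18))
          ackermann(1, 18) = ackermann(0, ackermann(1, 17))
          ackermann(1, 17) = ackermann(0, ackermann(1, 16))
          ackermann(1, 16) = ackermann(0, ackermann(1, 15))
          ackermann(1, 15) = ackermann(0, ackermann(1, 14))
          ackermann(1, 14) = ackermann(0, ackermann(1, 13))
          ackermann(1, 13) = ackermann(0, ackermann(1, 12))
          ackermann(1, 12) = ackermann(0, ackermann(1, 11))
          ackermann(1, 11) = ackermann(0, ackermann(1, 10))
          ackermann(1, 10) = ackermann(0, ackermann(1, 9))
          ackermann(1, 9) = ackermann(0, ackermann(1, 8))
          ackermann(1, 8) = ackermann(0, ackermann(1, 7))
          ackermann(1, 7) = ackermann(0, ackermann(1, 6))
          ackermann(1, 6) = ackermann(0, ackermann(1, 5))
          ackermann(1, 5) = ackermann(0, ackermann(1, 4))
          ackermann(1, 4) = ackermann(0, ackermann(1, 3))
          ackermann(1, 3) = ackermann(0, ackermann(1, 2))
... (trace truncated)
Result: ackermann(1, 27) = 29

29


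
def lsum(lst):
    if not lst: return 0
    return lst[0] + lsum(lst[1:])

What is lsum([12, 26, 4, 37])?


lsum([12, 26, 4, 37]) = 12 + lsum([26, 4, 37])
lsum([26, 4, 37]) = 26 + lsum([4, 37])
lsum([4, 37]) = 4 + lsum([37])
lsum([37]) = 37 + lsum([])
lsum([]) = 0  (base case)
Total: 12 + 26 + 4 + 37 + 0 = 79

79


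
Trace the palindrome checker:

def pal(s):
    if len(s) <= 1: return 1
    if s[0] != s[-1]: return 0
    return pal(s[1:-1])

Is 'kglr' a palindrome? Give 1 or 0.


pal('kglr'): s[0]='k' != s[-1]='r' -> return 0
Result: 0 (not a palindrome)

0


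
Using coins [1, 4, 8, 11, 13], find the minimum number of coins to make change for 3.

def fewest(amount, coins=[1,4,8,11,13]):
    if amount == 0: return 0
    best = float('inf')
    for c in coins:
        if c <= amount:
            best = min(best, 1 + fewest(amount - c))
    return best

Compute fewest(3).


Building up with DP:
fewest(0) = 0
fewest(1) = min(1+fewest(0)=1+0=1) = 1
fewest(2) = min(1+fewest(1)=1+1=2) = 2
fewest(3) = min(1+fewest(2)=1+2=3) = 3

3


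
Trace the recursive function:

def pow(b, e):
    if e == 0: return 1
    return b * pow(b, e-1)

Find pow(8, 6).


pow(8, 6)
= 8 * pow(8, 5)
= 8 * 8 * pow(8, 4)
= 8 * 8 * 8 * pow(8, 3)
= 8 * 8 * 8 * 8 * pow(8, 2)
= 8 * 8 * 8 * 8 * 8 * pow(8, 1)
= 8 * 8 * 8 * 8 * 8 * 8 * pow(8, 0)
= 8 * 8 * 8 * 8 * 8 * 8 * 1
= 262144

262144


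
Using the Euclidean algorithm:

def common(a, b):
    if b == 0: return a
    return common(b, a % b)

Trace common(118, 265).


common(118, 265) = common(265, 118)
common(265, 118) = common(118, 29)
common(118, 29) = common(29, 2)
common(29, 2) = common(2, 1)
common(2, 1) = common(1, 0)
common(1, 0) = 1  (base case)

1


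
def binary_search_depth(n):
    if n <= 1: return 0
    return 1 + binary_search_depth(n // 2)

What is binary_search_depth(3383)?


3383 / 2 = 1691
1691 / 2 = 845
845 / 2 = 422
422 / 2 = 211
211 / 2 = 105
105 / 2 = 52
52 / 2 = 26
26 / 2 = 13
13 / 2 = 6
6 / 2 = 3
3 / 2 = 1
Reached 1 after 11 halvings

11


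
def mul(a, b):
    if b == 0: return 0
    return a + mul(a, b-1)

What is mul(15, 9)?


mul(15, 9) = 15 + mul(15, 8)
mul(15, 8) = 15 + mul(15, 7)
mul(15, 7) = 15 + mul(15, 6)
mul(15, 6) = 15 + mul(15, 5)
mul(15, 5) = 15 + mul(15, 4)
mul(15, 4) = 15 + mul(15, 3)
mul(15, 3) = 15 + mul(15, 2)
mul(15, 2) = 15 + mul(15, 1)
mul(15, 1) = 15 + mul(15, 0)
mul(15, 0) = 0  (base case)
Total: 15 + 15 + 15 + 15 + 15 + 15 + 15 + 15 + 15 + 0 = 135

135


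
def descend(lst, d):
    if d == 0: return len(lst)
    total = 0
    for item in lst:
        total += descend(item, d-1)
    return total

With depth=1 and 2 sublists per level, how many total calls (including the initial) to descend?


At depth 0 (root): 1 call
At depth 1: each of 1 parents calls descend on 2 children = 2 calls
Total: 1 + 2 = 3

3


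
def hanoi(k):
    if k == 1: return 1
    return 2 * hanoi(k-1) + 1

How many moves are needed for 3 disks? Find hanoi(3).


hanoi(3) = 2 * hanoi(2) + 1
hanoi(2) = 2 * hanoi(1) + 1
hanoi(1) = 1  (base case)
hanoi(2) = 2 * 1 + 1 = 3
hanoi(3) = 2 * 3 + 1 = 7

7


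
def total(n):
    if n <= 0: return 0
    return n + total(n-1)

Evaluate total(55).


total(55)
= 55 + 54 + 53 + 52 + 51 + 50 + 49 + 48 + 47 + 46 + 45 + 44 + 43 + 42 + 41 + 40 + 39 + 38 + 37 + 36 + 35 + 34 + 33 + 32 + 31 + 30 + 29 + 28 + 27 + 26 + 25 + 24 + 23 + 22 + 21 + 20 + 19 + 18 + 17 + 16 + 15 + 14 + 13 + 12 + 11 + 10 + 9 + 8 + 7 + 6 + 5 + 4 + 3 + 2 + 1 + total(0)
= 55 + 54 + 53 + 52 + 51 + 50 + 49 + 48 + 47 + 46 + 45 + 44 + 43 + 42 + 41 + 40 + 39 + 38 + 37 + 36 + 35 + 34 + 33 + 32 + 31 + 30 + 29 + 28 + 27 + 26 + 25 + 24 + 23 + 22 + 21 + 20 + 19 + 18 + 17 + 16 + 15 + 14 + 13 + 12 + 11 + 10 + 9 + 8 + 7 + 6 + 5 + 4 + 3 + 2 + 1 + 0
= 1540

1540


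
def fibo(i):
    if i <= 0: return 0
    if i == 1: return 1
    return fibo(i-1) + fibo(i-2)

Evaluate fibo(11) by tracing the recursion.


Computing fibo(11) bottom-up:
fibo(0) = 0
fibo(1) = 1
fibo(2) = fibo(1) + fibo(0) = 1 + 0 = 1
fibo(3) = fibo(2) + fibo(1) = 1 + 1 = 2
fibo(4) = fibo(3) + fibo(2) = 2 + 1 = 3
fibo(5) = fibo(4) + fibo(3) = 3 + 2 = 5
fibo(6) = fibo(5) + fibo(4) = 5 + 3 = 8
fibo(7) = fibo(6) + fibo(5) = 8 + 5 = 13
fibo(8) = fibo(7) + fibo(6) = 13 + 8 = 21
fibo(9) = fibo(8) + fibo(7) = 21 + 13 = 34
fibo(10) = fibo(9) + fibo(8) = 34 + 21 = 55
fibo(11) = fibo(10) + fibo(9) = 55 + 34 = 89

89


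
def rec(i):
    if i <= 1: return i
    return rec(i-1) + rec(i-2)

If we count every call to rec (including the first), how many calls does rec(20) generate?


Let C(n) = total calls for rec(n)
C(0) = 1, C(1) = 1
C(2) = 1 + C(1) + C(0) = 1 + 1 + 1 = 3
C(3) = 1 + C(2) + C(1) = 1 + 3 + 1 = 5
C(4) = 1 + C(3) + C(2) = 1 + 5 + 3 = 9
C(5) = 1 + C(4) + C(3) = 1 + 9 + 5 = 15
C(6) = 1 + C(5) + C(4) = 1 + 15 + 9 = 25
C(7) = 1 + C(6) + C(5) = 1 + 25 + 15 = 41
C(8) = 1 + C(7) + C(6) = 1 + 41 + 25 = 67
C(9) = 1 + C(8) + C(7) = 1 + 67 + 41 = 109
C(10) = 1 + C(9) + C(8) = 1 + 109 + 67 = 177
C(11) = 1 + C(10) + C(9) = 1 + 177 + 109 = 287
C(12) = 1 + C(11) + C(10) = 1 + 287 + 177 = 465
C(13) = 1 + C(12) + C(11) = 1 + 465 + 287 = 753
C(14) = 1 + C(13) + C(12) = 1 + 753 + 465 = 1219
C(15) = 1 + C(14) + C(13) = 1 + 1219 + 753 = 1973
C(16) = 1 + C(15) + C(14) = 1 + 1973 + 1219 = 3193
C(17) = 1 + C(16) + C(15) = 1 + 3193 + 1973 = 5167
C(18) = 1 + C(17) + C(16) = 1 + 5167 + 3193 = 8361
C(19) = 1 + C(18) + C(17) = 1 + 8361 + 5167 = 13529
C(20) = 1 + C(19) + C(18) = 1 + 13529 + 8361 = 21891

21891


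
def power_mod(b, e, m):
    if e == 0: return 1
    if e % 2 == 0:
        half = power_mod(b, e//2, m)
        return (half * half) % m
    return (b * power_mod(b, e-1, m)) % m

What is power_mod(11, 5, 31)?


power_mod(11, 5, 31): e is odd, compute power_mod(11, 4, 31)
  power_mod(11, 4, 31): e is even, compute power_mod(11, 2, 31)
    power_mod(11, 2, 31): e is even, compute power_mod(11, 1, 31)
      power_mod(11, 1, 31): e is odd, compute power_mod(11, 0, 31)
        power_mod(11, 0, 31) = 1
      (11 * 1) % 31 = 11
    half=11, (11*11) % 31 = 28
  half=28, (28*28) % 31 = 9
(11 * 9) % 31 = 6

6


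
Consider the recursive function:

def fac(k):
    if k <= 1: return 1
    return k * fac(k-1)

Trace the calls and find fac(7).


fac(7)
= 7 * fac(6)
= 7 * 6 * fac(5)
= 7 * 6 * 5 * fac(4)
= 7 * 6 * 5 * 4 * fac(3)
= 7 * 6 * 5 * 4 * 3 * fac(2)
= 7 * 6 * 5 * 4 * 3 * 2 * fac(1)
= 7 * 6 * 5 * 4 * 3 * 2 * 1
= 5040

5040


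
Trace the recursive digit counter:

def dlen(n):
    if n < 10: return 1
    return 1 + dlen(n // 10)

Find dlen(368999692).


dlen(368999692) = 1 + dlen(36899969)
dlen(36899969) = 1 + dlen(3689996)
dlen(3689996) = 1 + dlen(368999)
dlen(368999) = 1 + dlen(36899)
dlen(36899) = 1 + dlen(3689)
dlen(3689) = 1 + dlen(368)
dlen(368) = 1 + dlen(36)
dlen(36) = 1 + dlen(3)
dlen(3) = 1  (base case: 3 < 10)
Unwinding: 1 + 1 + 1 + 1 + 1 + 1 + 1 + 1 + 1 = 9

9


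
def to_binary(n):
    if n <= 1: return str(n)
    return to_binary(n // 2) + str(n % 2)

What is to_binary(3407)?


to_binary(3407) = to_binary(1703) + '1'
to_binary(1703) = to_binary(851) + '1'
to_binary(851) = to_binary(425) + '1'
to_binary(425) = to_binary(212) + '1'
to_binary(212) = to_binary(106) + '0'
to_binary(106) = to_binary(53) + '0'
to_binary(53) = to_binary(26) + '1'
to_binary(26) = to_binary(13) + '0'
to_binary(13) = to_binary(6) + '1'
to_binary(6) = to_binary(3) + '0'
to_binary(3) = to_binary(1) + '1'
to_binary(1) = '1'  (base case)
Concatenating: '1' + '1' + '0' + '1' + '0' + '1' + '0' + '0' + '1' + '1' + '1' + '1' = '110101001111'

110101001111


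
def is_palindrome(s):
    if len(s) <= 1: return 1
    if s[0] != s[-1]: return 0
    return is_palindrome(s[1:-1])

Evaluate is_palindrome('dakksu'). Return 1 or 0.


is_palindrome('dakksu'): s[0]='d' != s[-1]='u' -> return 0
Result: 0 (not a palindrome)

0


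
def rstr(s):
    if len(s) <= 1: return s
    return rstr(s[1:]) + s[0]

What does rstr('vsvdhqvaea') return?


rstr('vsvdhqvaea') = rstr('svdhqvaea') + 'v'
rstr('svdhqvaea') = rstr('vdhqvaea') + 's'
rstr('vdhqvaea') = rstr('dhqvaea') + 'v'
rstr('dhqvaea') = rstr('hqvaea') + 'd'
rstr('hqvaea') = rstr('qvaea') + 'h'
rstr('qvaea') = rstr('vaea') + 'q'
rstr('vaea') = rstr('aea') + 'v'
rstr('aea') = rstr('ea') + 'a'
rstr('ea') = rstr('a') + 'e'
rstr('a') = 'a'  (base case)
Concatenating: 'a' + 'e' + 'a' + 'v' + 'q' + 'h' + 'd' + 'v' + 's' + 'v' = 'aeavqhdvsv'

aeavqhdvsv


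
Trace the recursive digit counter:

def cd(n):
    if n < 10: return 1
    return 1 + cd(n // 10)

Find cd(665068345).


cd(665068345) = 1 + cd(66506834)
cd(66506834) = 1 + cd(6650683)
cd(6650683) = 1 + cd(665068)
cd(665068) = 1 + cd(66506)
cd(66506) = 1 + cd(6650)
cd(6650) = 1 + cd(665)
cd(665) = 1 + cd(66)
cd(66) = 1 + cd(6)
cd(6) = 1  (base case: 6 < 10)
Unwinding: 1 + 1 + 1 + 1 + 1 + 1 + 1 + 1 + 1 = 9

9


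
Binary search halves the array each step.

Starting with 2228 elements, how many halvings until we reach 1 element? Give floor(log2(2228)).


2228 / 2 = 1114
1114 / 2 = 557
557 / 2 = 278
278 / 2 = 139
139 / 2 = 69
69 / 2 = 34
34 / 2 = 17
17 / 2 = 8
8 / 2 = 4
4 / 2 = 2
2 / 2 = 1
Reached 1 after 11 halvings

11


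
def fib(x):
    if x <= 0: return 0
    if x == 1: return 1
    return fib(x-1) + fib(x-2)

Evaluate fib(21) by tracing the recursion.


Computing fib(21) bottom-up:
fib(0) = 0
fib(1) = 1
fib(2) = fib(1) + fib(0) = 1 + 0 = 1
fib(3) = fib(2) + fib(1) = 1 + 1 = 2
fib(4) = fib(3) + fib(2) = 2 + 1 = 3
fib(5) = fib(4) + fib(3) = 3 + 2 = 5
fib(6) = fib(5) + fib(4) = 5 + 3 = 8
fib(7) = fib(6) + fib(5) = 8 + 5 = 13
fib(8) = fib(7) + fib(6) = 13 + 8 = 21
fib(9) = fib(8) + fib(7) = 21 + 13 = 34
fib(10) = fib(9) + fib(8) = 34 + 21 = 55
fib(11) = fib(10) + fib(9) = 55 + 34 = 89
fib(12) = fib(11) + fib(10) = 89 + 55 = 144
fib(13) = fib(12) + fib(11) = 144 + 89 = 233
fib(14) = fib(13) + fib(12) = 233 + 144 = 377
fib(15) = fib(14) + fib(13) = 377 + 233 = 610
fib(16) = fib(15) + fib(14) = 610 + 377 = 987
fib(17) = fib(16) + fib(15) = 987 + 610 = 1597
fib(18) = fib(17) + fib(16) = 1597 + 987 = 2584
fib(19) = fib(18) + fib(17) = 2584 + 1597 = 4181
fib(20) = fib(19) + fib(18) = 4181 + 2584 = 6765
fib(21) = fib(20) + fib(19) = 6765 + 4181 = 10946

10946


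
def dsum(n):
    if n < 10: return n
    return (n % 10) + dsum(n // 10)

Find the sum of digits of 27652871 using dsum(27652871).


dsum(27652871) = 1 + dsum(2765287)
dsum(2765287) = 7 + dsum(276528)
dsum(276528) = 8 + dsum(27652)
dsum(27652) = 2 + dsum(2765)
dsum(2765) = 5 + dsum(276)
dsum(276) = 6 + dsum(27)
dsum(27) = 7 + dsum(2)
dsum(2) = 2  (base case)
Total: 1 + 7 + 8 + 2 + 5 + 6 + 7 + 2 = 38

38


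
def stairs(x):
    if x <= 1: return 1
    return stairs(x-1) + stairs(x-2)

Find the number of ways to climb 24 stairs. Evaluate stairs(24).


Building up from base cases:
stairs(0) = 1
stairs(1) = 1
stairs(2) = stairs(1) + stairs(0) = 1 + 1 = 2
stairs(3) = stairs(2) + stairs(1) = 2 + 1 = 3
stairs(4) = stairs(3) + stairs(2) = 3 + 2 = 5
stairs(5) = stairs(4) + stairs(3) = 5 + 3 = 8
stairs(6) = stairs(5) + stairs(4) = 8 + 5 = 13
stairs(7) = stairs(6) + stairs(5) = 13 + 8 = 21
stairs(8) = stairs(7) + stairs(6) = 21 + 13 = 34
stairs(9) = stairs(8) + stairs(7) = 34 + 21 = 55
stairs(10) = stairs(9) + stairs(8) = 55 + 34 = 89
stairs(11) = stairs(10) + stairs(9) = 89 + 55 = 144
stairs(12) = stairs(11) + stairs(10) = 144 + 89 = 233
stairs(13) = stairs(12) + stairs(11) = 233 + 144 = 377
stairs(14) = stairs(13) + stairs(12) = 377 + 233 = 610
stairs(15) = stairs(14) + stairs(13) = 610 + 377 = 987
stairs(16) = stairs(15) + stairs(14) = 987 + 610 = 1597
stairs(17) = stairs(16) + stairs(15) = 1597 + 987 = 2584
stairs(18) = stairs(17) + stairs(16) = 2584 + 1597 = 4181
stairs(19) = stairs(18) + stairs(17) = 4181 + 2584 = 6765
stairs(20) = stairs(19) + stairs(18) = 6765 + 4181 = 10946
stairs(21) = stairs(20) + stairs(19) = 10946 + 6765 = 17711
stairs(22) = stairs(21) + stairs(20) = 17711 + 10946 = 28657
stairs(23) = stairs(22) + stairs(21) = 28657 + 17711 = 46368
stairs(24) = stairs(23) + stairs(22) = 46368 + 28657 = 75025

75025


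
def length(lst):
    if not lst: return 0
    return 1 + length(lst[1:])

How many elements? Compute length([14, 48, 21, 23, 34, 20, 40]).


length([14, 48, 21, 23, 34, 20, 40]) = 1 + length([48, 21, 23, 34, 20, 40])
length([48, 21, 23, 34, 20, 40]) = 1 + length([21, 23, 34, 20, 40])
length([21, 23, 34, 20, 40]) = 1 + length([23, 34, 20, 40])
length([23, 34, 20, 40]) = 1 + length([34, 20, 40])
length([34, 20, 40]) = 1 + length([20, 40])
length([20, 40]) = 1 + length([40])
length([40]) = 1 + length([])
length([]) = 0  (base case)
Unwinding: 1 + 1 + 1 + 1 + 1 + 1 + 1 + 0 = 7

7


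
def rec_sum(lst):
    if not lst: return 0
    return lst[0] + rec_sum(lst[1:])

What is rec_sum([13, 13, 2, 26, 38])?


rec_sum([13, 13, 2, 26, 38]) = 13 + rec_sum([13, 2, 26, 38])
rec_sum([13, 2, 26, 38]) = 13 + rec_sum([2, 26, 38])
rec_sum([2, 26, 38]) = 2 + rec_sum([26, 38])
rec_sum([26, 38]) = 26 + rec_sum([38])
rec_sum([38]) = 38 + rec_sum([])
rec_sum([]) = 0  (base case)
Total: 13 + 13 + 2 + 26 + 38 + 0 = 92

92


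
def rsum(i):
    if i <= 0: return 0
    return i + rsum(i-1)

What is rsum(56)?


rsum(56)
= 56 + 55 + 54 + 53 + 52 + 51 + 50 + 49 + 48 + 47 + 46 + 45 + 44 + 43 + 42 + 41 + 40 + 39 + 38 + 37 + 36 + 35 + 34 + 33 + 32 + 31 + 30 + 29 + 28 + 27 + 26 + 25 + 24 + 23 + 22 + 21 + 20 + 19 + 18 + 17 + 16 + 15 + 14 + 13 + 12 + 11 + 10 + 9 + 8 + 7 + 6 + 5 + 4 + 3 + 2 + 1 + rsum(0)
= 56 + 55 + 54 + 53 + 52 + 51 + 50 + 49 + 48 + 47 + 46 + 45 + 44 + 43 + 42 + 41 + 40 + 39 + 38 + 37 + 36 + 35 + 34 + 33 + 32 + 31 + 30 + 29 + 28 + 27 + 26 + 25 + 24 + 23 + 22 + 21 + 20 + 19 + 18 + 17 + 16 + 15 + 14 + 13 + 12 + 11 + 10 + 9 + 8 + 7 + 6 + 5 + 4 + 3 + 2 + 1 + 0
= 1596

1596


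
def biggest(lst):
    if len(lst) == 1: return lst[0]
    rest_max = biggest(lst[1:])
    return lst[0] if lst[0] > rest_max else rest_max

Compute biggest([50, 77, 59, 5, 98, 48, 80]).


biggest([50, 77, 59, 5, 98, 48, 80]): compare 50 with biggest([77, 59, 5, 98, 48, 80])
biggest([77, 59, 5, 98, 48, 80]): compare 77 with biggest([59, 5, 98, 48, 80])
biggest([59, 5, 98, 48, 80]): compare 59 with biggest([5, 98, 48, 80])
biggest([5, 98, 48, 80]): compare 5 with biggest([98, 48, 80])
biggest([98, 48, 80]): compare 98 with biggest([48, 80])
biggest([48, 80]): compare 48 with biggest([80])
biggest([80]) = 80  (base case)
Compare 48 with 80 -> 80
Compare 98 with 80 -> 98
Compare 5 with 98 -> 98
Compare 59 with 98 -> 98
Compare 77 with 98 -> 98
Compare 50 with 98 -> 98

98


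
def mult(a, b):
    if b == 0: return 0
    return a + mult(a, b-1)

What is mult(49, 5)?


mult(49, 5) = 49 + mult(49, 4)
mult(49, 4) = 49 + mult(49, 3)
mult(49, 3) = 49 + mult(49, 2)
mult(49, 2) = 49 + mult(49, 1)
mult(49, 1) = 49 + mult(49, 0)
mult(49, 0) = 0  (base case)
Total: 49 + 49 + 49 + 49 + 49 + 0 = 245

245


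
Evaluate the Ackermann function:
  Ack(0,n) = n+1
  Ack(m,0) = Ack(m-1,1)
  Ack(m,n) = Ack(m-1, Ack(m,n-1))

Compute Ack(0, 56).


Ack(0, 56) = 57
Result: Ack(0, 56) = 57

57


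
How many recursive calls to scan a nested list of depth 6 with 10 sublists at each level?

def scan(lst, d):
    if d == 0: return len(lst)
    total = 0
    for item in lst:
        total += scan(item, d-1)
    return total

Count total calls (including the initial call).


At depth 0 (root): 1 call
At depth 1: each of 1 parents calls scan on 10 children = 10 calls
At depth 2: each of 10 parents calls scan on 10 children = 100 calls
At depth 3: each of 100 parents calls scan on 10 children = 1000 calls
At depth 4: each of 1000 parents calls scan on 10 children = 10000 calls
At depth 5: each of 10000 parents calls scan on 10 children = 100000 calls
At depth 6: each of 100000 parents calls scan on 10 children = 1000000 calls
Total: 1 + 10 + 100 + 1000 + 10000 + 100000 + 1000000 = 1111111

1111111


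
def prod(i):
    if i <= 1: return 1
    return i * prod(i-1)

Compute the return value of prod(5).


prod(5)
= 5 * prod(4)
= 5 * 4 * prod(3)
= 5 * 4 * 3 * prod(2)
= 5 * 4 * 3 * 2 * prod(1)
= 5 * 4 * 3 * 2 * 1
= 120

120


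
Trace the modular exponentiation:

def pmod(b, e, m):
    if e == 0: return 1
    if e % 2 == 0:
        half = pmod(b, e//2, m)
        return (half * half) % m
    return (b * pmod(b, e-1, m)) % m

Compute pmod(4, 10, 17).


pmod(4, 10, 17): e is even, compute pmod(4, 5, 17)
  pmod(4, 5, 17): e is odd, compute pmod(4, 4, 17)
    pmod(4, 4, 17): e is even, compute pmod(4, 2, 17)
      pmod(4, 2, 17): e is even, compute pmod(4, 1, 17)
        pmod(4, 1, 17): e is odd, compute pmod(4, 0, 17)
          pmod(4, 0, 17) = 1
        (4 * 1) % 17 = 4
      half=4, (4*4) % 17 = 16
    half=16, (16*16) % 17 = 1
  (4 * 1) % 17 = 4
half=4, (4*4) % 17 = 16

16


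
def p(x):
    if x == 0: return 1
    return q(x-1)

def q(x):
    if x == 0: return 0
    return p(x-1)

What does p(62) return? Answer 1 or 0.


p(62) = q(61)
q(61) = p(60)
p(60) = q(59)
q(59) = p(58)
p(58) = q(57)
q(57) = p(56)
p(56) = q(55)
q(55) = p(54)
p(54) = q(53)
q(53) = p(52)
p(52) = q(51)
q(51) = p(50)
p(50) = q(49)
q(49) = p(48)
p(48) = q(47)
q(47) = p(46)
p(46) = q(45)
q(45) = p(44)
p(44) = q(43)
q(43) = p(42)
p(42) = q(41)
q(41) = p(40)
p(40) = q(39)
q(39) = p(38)
p(38) = q(37)
q(37) = p(36)
p(36) = q(35)
q(35) = p(34)
p(34) = q(33)
q(33) = p(32)
p(32) = q(31)
q(31) = p(30)
p(30) = q(29)
q(29) = p(28)
p(28) = q(27)
q(27) = p(26)
p(26) = q(25)
q(25) = p(24)
p(24) = q(23)
q(23) = p(22)
p(22) = q(21)
q(21) = p(20)
p(20) = q(19)
q(19) = p(18)
p(18) = q(17)
q(17) = p(16)
p(16) = q(15)
q(15) = p(14)
p(14) = q(13)
q(13) = p(12)
p(12) = q(11)
q(11) = p(10)
p(10) = q(9)
q(9) = p(8)
p(8) = q(7)
q(7) = p(6)
p(6) = q(5)
q(5) = p(4)
p(4) = q(3)
q(3) = p(2)
p(2) = q(1)
q(1) = p(0)
p(0) = 1  (base case)
Result: 1

1


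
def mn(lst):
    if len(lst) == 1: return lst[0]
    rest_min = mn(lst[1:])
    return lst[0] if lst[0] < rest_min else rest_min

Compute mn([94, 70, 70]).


mn([94, 70, 70]): compare 94 with mn([70, 70])
mn([70, 70]): compare 70 with mn([70])
mn([70]) = 70  (base case)
Compare 70 with 70 -> 70
Compare 94 with 70 -> 70

70


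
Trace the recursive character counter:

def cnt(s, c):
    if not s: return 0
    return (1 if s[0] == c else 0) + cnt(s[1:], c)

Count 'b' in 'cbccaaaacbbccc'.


s[0]='c' != 'b' -> 0
s[0]='b' == 'b' -> 1
s[0]='c' != 'b' -> 0
s[0]='c' != 'b' -> 0
s[0]='a' != 'b' -> 0
s[0]='a' != 'b' -> 0
s[0]='a' != 'b' -> 0
s[0]='a' != 'b' -> 0
s[0]='c' != 'b' -> 0
s[0]='b' == 'b' -> 1
s[0]='b' == 'b' -> 1
s[0]='c' != 'b' -> 0
s[0]='c' != 'b' -> 0
s[0]='c' != 'b' -> 0
Sum: 0 + 1 + 0 + 0 + 0 + 0 + 0 + 0 + 0 + 1 + 1 + 0 + 0 + 0 = 3

3


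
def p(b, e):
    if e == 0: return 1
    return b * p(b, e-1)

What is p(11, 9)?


p(11, 9)
= 11 * p(11, 8)
= 11 * 11 * p(11, 7)
= 11 * 11 * 11 * p(11, 6)
= 11 * 11 * 11 * 11 * p(11, 5)
= 11 * 11 * 11 * 11 * 11 * p(11, 4)
= 11 * 11 * 11 * 11 * 11 * 11 * p(11, 3)
= 11 * 11 * 11 * 11 * 11 * 11 * 11 * p(11, 2)
= 11 * 11 * 11 * 11 * 11 * 11 * 11 * 11 * p(11, 1)
= 11 * 11 * 11 * 11 * 11 * 11 * 11 * 11 * 11 * p(11, 0)
= 11 * 11 * 11 * 11 * 11 * 11 * 11 * 11 * 11 * 1
= 2357947691

2357947691


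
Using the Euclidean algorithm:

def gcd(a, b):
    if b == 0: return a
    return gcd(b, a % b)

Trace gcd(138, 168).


gcd(138, 168) = gcd(168, 138)
gcd(168, 138) = gcd(138, 30)
gcd(138, 30) = gcd(30, 18)
gcd(30, 18) = gcd(18, 12)
gcd(18, 12) = gcd(12, 6)
gcd(12, 6) = gcd(6, 0)
gcd(6, 0) = 6  (base case)

6


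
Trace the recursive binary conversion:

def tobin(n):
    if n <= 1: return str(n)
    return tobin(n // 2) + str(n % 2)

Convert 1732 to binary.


tobin(1732) = tobin(866) + '0'
tobin(866) = tobin(433) + '0'
tobin(433) = tobin(216) + '1'
tobin(216) = tobin(108) + '0'
tobin(108) = tobin(54) + '0'
tobin(54) = tobin(27) + '0'
tobin(27) = tobin(13) + '1'
tobin(13) = tobin(6) + '1'
tobin(6) = tobin(3) + '0'
tobin(3) = tobin(1) + '1'
tobin(1) = '1'  (base case)
Concatenating: '1' + '1' + '0' + '1' + '1' + '0' + '0' + '0' + '1' + '0' + '0' = '11011000100'

11011000100
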